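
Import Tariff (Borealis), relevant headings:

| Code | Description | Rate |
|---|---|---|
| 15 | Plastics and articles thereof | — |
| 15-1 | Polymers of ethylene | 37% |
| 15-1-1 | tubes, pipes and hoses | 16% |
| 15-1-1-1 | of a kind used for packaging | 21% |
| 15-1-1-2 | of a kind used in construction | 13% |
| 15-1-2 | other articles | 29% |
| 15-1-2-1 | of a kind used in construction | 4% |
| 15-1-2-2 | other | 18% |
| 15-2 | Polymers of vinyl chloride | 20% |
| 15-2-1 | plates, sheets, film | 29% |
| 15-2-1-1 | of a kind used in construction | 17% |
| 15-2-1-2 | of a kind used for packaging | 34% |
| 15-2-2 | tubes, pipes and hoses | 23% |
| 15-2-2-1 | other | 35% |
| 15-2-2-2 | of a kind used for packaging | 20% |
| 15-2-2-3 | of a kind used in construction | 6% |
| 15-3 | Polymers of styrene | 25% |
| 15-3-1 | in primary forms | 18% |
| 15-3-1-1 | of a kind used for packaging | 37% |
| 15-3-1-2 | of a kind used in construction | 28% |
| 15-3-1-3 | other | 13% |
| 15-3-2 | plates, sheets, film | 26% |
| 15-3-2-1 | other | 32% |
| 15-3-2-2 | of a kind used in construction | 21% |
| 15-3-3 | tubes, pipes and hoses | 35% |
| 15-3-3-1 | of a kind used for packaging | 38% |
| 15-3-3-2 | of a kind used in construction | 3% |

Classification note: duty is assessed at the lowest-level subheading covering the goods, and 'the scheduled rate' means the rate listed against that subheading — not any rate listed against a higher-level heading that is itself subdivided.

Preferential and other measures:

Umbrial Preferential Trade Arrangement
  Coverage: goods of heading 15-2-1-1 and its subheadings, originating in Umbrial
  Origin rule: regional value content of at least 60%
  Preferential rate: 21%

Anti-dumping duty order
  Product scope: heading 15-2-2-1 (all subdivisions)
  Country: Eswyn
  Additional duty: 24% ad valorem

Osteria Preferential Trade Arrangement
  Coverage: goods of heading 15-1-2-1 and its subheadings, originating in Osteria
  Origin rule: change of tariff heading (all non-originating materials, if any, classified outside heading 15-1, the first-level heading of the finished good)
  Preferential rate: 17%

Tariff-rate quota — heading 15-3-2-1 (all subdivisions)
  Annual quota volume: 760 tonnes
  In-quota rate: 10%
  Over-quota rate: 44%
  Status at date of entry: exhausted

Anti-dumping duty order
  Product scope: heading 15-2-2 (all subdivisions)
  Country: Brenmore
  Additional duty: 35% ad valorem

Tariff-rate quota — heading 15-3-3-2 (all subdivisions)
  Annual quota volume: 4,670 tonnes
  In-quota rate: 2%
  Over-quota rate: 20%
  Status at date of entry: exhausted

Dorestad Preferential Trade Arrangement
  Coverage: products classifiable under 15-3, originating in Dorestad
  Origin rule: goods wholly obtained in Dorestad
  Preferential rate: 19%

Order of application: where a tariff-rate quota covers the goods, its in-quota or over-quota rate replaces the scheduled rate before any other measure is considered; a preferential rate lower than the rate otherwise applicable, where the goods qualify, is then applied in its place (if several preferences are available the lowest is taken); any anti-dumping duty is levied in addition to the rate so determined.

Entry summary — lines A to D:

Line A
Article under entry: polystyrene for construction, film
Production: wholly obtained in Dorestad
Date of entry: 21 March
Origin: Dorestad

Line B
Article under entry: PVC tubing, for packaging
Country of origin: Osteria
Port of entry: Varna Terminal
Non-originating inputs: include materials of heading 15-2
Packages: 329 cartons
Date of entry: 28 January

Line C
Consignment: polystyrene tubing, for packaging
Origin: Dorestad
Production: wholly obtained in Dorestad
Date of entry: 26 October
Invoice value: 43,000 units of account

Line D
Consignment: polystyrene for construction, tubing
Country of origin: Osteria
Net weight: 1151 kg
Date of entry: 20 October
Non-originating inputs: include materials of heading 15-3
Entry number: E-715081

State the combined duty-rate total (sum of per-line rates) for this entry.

78%

Line A: polystyrene → 15-3; film → 15-3-2; for construction → 15-3-2-2. Scheduled 21%. Dorestad agreement on 15-3: wholly obtained → 19% available; preferential 19%. → 19%.
Line B: PVC → 15-2; tubing → 15-2-2; for packaging → 15-2-2-2. Scheduled 20%. Osteria agreement on 15-1-2-1: 15-2-2-2 not covered. → 20%.
Line C: polystyrene → 15-3; tubing → 15-3-3; for packaging → 15-3-3-1. Scheduled 38%. Dorestad agreement on 15-3: wholly obtained → 19% available; preferential 19%. → 19%.
Line D: polystyrene → 15-3; tubing → 15-3-3; for construction → 15-3-3-2. Scheduled 3%. quota on 15-3-3-2 exhausted → over-quota 20%; Osteria agreement on 15-1-2-1: 15-3-3-2 not covered. → 20%.
Sum: 19% + 20% + 19% + 20% = 78%.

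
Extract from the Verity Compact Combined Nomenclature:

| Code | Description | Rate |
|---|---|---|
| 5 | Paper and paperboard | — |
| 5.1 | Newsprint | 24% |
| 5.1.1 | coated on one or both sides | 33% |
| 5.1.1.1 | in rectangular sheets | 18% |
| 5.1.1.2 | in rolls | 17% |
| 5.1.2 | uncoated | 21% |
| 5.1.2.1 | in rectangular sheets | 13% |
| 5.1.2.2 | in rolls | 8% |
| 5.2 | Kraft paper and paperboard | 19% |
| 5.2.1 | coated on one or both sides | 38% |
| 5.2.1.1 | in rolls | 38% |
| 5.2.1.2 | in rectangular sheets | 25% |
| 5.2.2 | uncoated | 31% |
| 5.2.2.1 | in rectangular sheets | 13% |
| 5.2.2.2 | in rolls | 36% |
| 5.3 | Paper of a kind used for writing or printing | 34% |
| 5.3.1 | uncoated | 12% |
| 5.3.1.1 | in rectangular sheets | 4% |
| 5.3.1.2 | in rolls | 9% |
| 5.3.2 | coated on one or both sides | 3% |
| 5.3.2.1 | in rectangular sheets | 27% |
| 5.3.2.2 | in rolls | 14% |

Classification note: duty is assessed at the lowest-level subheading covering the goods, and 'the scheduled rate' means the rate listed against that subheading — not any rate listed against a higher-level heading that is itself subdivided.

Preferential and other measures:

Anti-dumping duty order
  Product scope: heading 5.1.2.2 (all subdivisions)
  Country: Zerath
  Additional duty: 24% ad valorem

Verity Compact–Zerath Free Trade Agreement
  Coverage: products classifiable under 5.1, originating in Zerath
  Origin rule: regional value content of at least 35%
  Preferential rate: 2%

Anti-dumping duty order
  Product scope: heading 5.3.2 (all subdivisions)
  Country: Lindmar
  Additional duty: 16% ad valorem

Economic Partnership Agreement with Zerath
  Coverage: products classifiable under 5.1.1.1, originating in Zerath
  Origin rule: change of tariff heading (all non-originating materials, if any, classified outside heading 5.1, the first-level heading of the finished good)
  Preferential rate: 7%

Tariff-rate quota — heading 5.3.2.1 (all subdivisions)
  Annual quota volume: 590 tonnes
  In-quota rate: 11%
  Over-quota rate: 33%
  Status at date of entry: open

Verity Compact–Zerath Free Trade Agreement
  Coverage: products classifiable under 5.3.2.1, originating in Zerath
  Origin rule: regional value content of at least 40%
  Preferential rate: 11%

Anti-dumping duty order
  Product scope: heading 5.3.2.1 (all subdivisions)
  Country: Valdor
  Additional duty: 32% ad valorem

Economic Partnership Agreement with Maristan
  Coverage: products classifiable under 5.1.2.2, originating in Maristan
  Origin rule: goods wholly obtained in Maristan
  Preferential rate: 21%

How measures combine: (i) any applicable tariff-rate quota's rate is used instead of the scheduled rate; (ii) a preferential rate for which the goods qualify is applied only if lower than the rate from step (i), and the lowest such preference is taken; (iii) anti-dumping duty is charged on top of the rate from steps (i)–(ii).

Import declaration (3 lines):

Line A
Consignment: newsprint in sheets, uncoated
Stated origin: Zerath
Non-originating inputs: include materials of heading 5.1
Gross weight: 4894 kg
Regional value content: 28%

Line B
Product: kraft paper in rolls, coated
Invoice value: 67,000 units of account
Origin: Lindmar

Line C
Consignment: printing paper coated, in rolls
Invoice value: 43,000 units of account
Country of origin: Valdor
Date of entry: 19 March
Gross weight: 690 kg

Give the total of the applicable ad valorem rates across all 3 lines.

65%

Line A: newsprint → 5.1; uncoated → 5.1.2; in sheets → 5.1.2.1. Scheduled 13%. Zerath agreement on 5.1: RVC < 35%; Zerath agreement on 5.1.1.1: 5.1.2.1 not covered; Zerath agreement on 5.3.2.1: 5.1.2.1 not covered. → 13%.
Line B: kraft paper → 5.2; coated → 5.2.1; in rolls → 5.2.1.1. Scheduled 38%. No special measure applies. → 38%.
Line C: printing paper → 5.3; coated → 5.3.2; in rolls → 5.3.2.2. Scheduled 14%. No special measure applies. → 14%.
Sum: 13% + 38% + 14% = 65%.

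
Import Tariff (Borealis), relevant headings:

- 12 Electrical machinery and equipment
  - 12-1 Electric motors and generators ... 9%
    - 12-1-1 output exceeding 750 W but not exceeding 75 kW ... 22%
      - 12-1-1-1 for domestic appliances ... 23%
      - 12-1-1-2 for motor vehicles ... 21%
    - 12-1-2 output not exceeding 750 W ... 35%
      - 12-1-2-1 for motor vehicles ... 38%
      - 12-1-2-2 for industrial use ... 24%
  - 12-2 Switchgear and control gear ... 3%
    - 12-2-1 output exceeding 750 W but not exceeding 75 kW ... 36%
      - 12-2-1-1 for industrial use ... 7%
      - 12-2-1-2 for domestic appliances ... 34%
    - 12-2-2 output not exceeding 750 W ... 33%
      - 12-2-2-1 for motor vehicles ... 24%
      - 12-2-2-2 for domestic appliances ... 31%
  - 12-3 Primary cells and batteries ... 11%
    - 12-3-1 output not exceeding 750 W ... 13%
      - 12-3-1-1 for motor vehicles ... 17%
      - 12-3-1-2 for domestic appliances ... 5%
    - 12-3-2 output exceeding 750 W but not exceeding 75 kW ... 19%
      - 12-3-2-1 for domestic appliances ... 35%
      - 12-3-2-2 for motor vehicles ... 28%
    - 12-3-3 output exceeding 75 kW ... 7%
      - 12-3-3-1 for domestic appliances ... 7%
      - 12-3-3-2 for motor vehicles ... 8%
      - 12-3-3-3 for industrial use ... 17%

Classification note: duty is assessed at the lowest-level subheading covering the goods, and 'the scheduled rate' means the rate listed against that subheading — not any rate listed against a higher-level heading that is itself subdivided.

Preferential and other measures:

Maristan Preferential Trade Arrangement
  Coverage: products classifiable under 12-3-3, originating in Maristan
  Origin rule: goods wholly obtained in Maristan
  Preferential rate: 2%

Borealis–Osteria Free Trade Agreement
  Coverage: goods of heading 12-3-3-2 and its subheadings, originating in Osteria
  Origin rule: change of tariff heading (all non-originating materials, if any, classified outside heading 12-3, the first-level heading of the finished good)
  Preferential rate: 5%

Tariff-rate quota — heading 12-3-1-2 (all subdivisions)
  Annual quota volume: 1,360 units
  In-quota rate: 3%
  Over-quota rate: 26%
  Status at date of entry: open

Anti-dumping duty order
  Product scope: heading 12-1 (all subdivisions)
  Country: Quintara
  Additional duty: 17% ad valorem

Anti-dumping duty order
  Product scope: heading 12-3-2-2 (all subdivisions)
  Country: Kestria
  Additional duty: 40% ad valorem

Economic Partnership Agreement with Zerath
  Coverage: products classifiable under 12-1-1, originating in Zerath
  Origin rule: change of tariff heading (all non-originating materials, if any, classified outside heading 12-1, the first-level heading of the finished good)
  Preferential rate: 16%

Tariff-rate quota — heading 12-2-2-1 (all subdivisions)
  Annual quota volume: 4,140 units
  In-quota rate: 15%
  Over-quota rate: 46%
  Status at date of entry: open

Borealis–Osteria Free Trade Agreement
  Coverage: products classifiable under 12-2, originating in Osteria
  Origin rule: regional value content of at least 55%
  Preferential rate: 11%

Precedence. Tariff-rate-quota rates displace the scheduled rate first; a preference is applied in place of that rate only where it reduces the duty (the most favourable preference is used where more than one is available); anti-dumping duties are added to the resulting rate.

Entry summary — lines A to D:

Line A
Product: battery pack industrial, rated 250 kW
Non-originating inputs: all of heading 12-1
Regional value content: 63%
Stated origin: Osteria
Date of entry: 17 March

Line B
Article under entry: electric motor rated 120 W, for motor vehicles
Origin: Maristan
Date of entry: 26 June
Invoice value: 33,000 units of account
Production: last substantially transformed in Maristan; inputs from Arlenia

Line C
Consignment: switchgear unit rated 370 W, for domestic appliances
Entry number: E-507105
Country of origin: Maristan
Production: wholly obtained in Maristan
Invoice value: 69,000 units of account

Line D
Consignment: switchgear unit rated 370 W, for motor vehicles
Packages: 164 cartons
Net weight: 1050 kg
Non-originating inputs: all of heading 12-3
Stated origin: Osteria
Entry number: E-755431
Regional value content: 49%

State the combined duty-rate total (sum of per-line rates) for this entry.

Line A: battery pack → 12-3; rated 250 kW → 12-3-3; industrial → 12-3-3-3. Scheduled 17%. Osteria agreement on 12-3-3-2: 12-3-3-3 not covered; Osteria agreement on 12-2: 12-3-3-3 not covered. → 17%.
Line B: electric motor → 12-1; rated 120 W → 12-1-2; for motor vehicles → 12-1-2-1. Scheduled 38%. Maristan agreement on 12-3-3: 12-1-2-1 not covered. → 38%.
Line C: switchgear unit → 12-2; rated 370 W → 12-2-2; for domestic appliances → 12-2-2-2. Scheduled 31%. Maristan agreement on 12-3-3: 12-2-2-2 not covered. → 31%.
Line D: switchgear unit → 12-2; rated 370 W → 12-2-2; for motor vehicles → 12-2-2-1. Scheduled 24%. quota on 12-2-2-1 open → in-quota 15%; Osteria agreement on 12-3-3-2: 12-2-2-1 not covered; Osteria agreement on 12-2: RVC < 55%. → 15%.
Sum: 17% + 38% + 31% + 15% = 101%.

101%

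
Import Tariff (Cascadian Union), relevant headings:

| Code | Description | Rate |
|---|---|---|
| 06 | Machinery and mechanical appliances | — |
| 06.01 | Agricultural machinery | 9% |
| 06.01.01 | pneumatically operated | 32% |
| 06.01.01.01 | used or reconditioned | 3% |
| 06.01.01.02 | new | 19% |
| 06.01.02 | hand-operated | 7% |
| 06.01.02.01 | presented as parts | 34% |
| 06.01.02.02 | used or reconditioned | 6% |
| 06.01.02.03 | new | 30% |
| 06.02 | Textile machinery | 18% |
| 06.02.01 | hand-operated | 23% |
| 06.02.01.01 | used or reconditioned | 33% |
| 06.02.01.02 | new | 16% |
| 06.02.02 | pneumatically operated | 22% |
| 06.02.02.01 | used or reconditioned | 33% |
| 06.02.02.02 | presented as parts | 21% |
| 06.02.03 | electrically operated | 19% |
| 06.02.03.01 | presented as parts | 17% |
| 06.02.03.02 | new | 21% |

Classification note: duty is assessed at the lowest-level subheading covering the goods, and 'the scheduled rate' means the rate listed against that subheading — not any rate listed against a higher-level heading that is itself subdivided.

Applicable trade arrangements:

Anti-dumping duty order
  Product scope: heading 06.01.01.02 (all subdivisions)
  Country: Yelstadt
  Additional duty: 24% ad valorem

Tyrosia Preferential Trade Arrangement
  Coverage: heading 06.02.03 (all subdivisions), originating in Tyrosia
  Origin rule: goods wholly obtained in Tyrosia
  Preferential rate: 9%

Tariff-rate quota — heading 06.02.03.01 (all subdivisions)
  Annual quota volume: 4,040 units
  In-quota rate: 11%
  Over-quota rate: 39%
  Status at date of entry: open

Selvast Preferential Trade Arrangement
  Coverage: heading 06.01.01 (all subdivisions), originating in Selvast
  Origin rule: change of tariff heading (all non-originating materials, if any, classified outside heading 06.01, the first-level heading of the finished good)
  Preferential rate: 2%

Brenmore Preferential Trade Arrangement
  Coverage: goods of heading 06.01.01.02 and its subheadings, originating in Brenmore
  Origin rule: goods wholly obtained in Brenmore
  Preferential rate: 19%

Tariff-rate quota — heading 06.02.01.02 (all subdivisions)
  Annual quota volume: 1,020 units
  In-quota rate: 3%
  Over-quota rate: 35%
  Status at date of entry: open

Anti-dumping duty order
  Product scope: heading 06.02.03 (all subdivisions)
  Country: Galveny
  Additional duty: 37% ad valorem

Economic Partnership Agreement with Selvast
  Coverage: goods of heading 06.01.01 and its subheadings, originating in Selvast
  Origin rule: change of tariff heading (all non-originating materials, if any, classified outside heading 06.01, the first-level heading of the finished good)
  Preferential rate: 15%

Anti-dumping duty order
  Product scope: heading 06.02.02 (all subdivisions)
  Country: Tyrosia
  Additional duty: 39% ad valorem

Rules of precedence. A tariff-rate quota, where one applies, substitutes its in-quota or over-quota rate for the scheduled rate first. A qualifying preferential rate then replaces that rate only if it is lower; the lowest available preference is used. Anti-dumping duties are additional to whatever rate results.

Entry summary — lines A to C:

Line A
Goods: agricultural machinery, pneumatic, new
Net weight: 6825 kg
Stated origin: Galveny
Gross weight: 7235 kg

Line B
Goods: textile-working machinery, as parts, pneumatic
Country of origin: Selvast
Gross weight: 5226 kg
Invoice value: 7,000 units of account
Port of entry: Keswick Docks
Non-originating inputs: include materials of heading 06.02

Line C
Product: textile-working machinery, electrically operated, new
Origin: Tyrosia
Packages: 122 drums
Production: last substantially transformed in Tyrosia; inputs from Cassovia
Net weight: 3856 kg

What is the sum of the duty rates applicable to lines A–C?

Line A: agricultural → 06.01; pneumatic → 06.01.01; new → 06.01.01.02. Scheduled 19%. No special measure applies. → 19%.
Line B: textile-working → 06.02; pneumatic → 06.02.02; as parts → 06.02.02.02. Scheduled 21%. Selvast agreement on 06.01.01: 06.02.02.02 not covered; Selvast agreement on 06.01.01: 06.02.02.02 not covered. → 21%.
Line C: textile-working → 06.02; electrically operated → 06.02.03; new → 06.02.03.02. Scheduled 21%. Tyrosia agreement on 06.02.03: not wholly obtained. → 21%.
Sum: 19% + 21% + 21% = 61%.

61%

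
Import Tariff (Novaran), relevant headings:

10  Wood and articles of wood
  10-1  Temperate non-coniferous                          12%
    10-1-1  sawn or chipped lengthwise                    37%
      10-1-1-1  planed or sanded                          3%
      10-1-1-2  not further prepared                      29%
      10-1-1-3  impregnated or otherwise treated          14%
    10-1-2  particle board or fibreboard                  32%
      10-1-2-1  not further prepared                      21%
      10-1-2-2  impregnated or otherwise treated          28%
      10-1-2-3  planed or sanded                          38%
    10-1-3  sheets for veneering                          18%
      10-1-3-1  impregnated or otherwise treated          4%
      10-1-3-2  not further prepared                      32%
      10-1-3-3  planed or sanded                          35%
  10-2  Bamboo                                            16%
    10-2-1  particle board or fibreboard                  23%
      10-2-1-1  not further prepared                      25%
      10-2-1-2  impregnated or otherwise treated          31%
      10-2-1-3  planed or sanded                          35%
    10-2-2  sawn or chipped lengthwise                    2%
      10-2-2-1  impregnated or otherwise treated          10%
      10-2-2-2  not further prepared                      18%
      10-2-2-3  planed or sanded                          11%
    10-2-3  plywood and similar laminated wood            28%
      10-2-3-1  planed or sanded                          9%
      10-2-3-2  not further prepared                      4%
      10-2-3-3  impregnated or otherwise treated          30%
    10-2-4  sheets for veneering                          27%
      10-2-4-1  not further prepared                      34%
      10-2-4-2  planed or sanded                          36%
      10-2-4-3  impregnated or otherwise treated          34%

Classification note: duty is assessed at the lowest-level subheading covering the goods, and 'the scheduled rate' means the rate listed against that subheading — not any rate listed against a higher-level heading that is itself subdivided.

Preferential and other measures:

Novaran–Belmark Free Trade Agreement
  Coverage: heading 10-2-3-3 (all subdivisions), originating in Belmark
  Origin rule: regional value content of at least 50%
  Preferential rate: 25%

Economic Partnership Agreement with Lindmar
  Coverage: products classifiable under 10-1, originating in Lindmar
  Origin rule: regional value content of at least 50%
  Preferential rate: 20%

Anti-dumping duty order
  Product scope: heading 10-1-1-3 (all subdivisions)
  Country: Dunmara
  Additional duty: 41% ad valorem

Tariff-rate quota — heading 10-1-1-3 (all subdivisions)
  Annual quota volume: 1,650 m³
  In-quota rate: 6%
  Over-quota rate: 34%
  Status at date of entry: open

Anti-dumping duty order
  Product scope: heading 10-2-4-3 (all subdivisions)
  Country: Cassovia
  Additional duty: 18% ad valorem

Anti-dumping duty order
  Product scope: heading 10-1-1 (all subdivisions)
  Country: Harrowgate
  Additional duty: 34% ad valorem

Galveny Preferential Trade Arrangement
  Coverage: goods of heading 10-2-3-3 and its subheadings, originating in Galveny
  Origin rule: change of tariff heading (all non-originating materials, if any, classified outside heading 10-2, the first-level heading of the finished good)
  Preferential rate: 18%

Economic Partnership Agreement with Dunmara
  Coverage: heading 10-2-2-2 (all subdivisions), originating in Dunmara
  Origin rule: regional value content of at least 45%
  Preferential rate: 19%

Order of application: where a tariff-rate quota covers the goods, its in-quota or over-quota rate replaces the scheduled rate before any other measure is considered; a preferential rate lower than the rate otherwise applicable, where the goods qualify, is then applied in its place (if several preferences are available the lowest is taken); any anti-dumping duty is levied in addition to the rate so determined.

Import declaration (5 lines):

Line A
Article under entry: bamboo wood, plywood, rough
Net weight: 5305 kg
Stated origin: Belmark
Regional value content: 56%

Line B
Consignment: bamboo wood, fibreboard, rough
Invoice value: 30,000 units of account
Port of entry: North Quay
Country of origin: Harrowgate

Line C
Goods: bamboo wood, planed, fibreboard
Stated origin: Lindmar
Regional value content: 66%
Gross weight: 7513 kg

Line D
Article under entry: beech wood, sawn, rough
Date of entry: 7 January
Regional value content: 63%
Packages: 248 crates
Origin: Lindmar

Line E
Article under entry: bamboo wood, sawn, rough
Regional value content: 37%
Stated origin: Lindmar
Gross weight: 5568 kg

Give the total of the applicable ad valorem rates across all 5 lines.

Line A: bamboo → 10-2; plywood → 10-2-3; rough → 10-2-3-2. Scheduled 4%. Belmark agreement on 10-2-3-3: 10-2-3-2 not covered. → 4%.
Line B: bamboo → 10-2; fibreboard → 10-2-1; rough → 10-2-1-1. Scheduled 25%. No special measure applies. → 25%.
Line C: bamboo → 10-2; fibreboard → 10-2-1; planed → 10-2-1-3. Scheduled 35%. Lindmar agreement on 10-1: 10-2-1-3 not covered. → 35%.
Line D: beech → 10-1; sawn → 10-1-1; rough → 10-1-1-2. Scheduled 29%. Lindmar agreement on 10-1: RVC ≥ 50% → 20% available; preferential 20%. → 20%.
Line E: bamboo → 10-2; sawn → 10-2-2; rough → 10-2-2-2. Scheduled 18%. Lindmar agreement on 10-1: 10-2-2-2 not covered. → 18%.
Sum: 4% + 25% + 35% + 20% + 18% = 102%.

102%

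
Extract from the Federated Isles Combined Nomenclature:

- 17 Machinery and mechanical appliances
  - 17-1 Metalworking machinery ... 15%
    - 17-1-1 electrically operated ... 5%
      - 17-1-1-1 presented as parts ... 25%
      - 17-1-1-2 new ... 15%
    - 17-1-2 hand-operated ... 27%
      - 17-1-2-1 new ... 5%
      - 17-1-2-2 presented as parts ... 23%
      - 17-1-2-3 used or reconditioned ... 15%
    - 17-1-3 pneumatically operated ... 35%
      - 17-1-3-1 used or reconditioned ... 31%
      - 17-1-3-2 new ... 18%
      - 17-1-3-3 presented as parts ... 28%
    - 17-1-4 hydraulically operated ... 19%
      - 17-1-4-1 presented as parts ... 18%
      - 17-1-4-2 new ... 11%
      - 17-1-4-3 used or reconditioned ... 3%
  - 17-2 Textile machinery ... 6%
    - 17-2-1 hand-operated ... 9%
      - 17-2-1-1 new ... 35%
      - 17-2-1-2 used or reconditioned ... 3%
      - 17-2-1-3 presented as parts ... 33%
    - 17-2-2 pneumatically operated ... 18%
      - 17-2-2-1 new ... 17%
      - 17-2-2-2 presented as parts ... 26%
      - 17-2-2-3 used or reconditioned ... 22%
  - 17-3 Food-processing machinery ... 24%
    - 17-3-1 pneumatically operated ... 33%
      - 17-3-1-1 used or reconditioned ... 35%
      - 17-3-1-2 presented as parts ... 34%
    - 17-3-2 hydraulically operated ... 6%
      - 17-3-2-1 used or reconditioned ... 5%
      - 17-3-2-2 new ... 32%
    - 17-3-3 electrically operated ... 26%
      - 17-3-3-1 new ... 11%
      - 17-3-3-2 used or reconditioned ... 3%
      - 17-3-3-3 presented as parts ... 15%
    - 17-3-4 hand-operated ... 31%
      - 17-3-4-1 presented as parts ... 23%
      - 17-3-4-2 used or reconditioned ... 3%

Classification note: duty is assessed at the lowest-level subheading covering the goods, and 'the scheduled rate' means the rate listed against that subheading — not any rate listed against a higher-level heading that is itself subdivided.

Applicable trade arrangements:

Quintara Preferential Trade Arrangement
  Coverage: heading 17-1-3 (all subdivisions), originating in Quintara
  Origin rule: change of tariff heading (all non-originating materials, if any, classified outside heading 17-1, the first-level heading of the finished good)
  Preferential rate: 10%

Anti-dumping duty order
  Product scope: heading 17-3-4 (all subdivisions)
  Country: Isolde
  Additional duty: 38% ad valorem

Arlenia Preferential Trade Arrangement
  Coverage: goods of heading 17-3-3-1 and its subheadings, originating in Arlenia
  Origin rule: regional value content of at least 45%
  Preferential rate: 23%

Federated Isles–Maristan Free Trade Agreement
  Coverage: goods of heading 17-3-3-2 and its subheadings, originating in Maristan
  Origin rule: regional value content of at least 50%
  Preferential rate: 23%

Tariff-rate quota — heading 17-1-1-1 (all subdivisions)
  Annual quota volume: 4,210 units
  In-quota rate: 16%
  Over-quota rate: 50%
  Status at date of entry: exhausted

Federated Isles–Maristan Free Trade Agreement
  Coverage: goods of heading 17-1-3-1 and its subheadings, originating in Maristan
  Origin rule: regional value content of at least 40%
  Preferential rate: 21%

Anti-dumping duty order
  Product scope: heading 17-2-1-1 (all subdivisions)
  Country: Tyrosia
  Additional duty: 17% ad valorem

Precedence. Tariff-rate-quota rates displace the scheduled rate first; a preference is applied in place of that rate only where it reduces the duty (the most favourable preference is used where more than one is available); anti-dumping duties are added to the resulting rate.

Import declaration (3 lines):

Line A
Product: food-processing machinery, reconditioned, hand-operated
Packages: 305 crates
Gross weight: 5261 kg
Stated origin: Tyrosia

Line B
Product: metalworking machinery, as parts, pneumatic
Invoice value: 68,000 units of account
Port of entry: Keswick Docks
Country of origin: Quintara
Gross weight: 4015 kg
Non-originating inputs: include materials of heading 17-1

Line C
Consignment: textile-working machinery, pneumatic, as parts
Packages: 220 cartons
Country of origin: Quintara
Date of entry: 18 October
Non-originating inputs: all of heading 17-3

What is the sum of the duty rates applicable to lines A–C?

57%

Line A: food-processing → 17-3; hand-operated → 17-3-4; reconditioned → 17-3-4-2. Scheduled 3%. No special measure applies. → 3%.
Line B: metalworking → 17-1; pneumatic → 17-1-3; as parts → 17-1-3-3. Scheduled 28%. Quintara agreement on 17-1-3: CTH not met. → 28%.
Line C: textile-working → 17-2; pneumatic → 17-2-2; as parts → 17-2-2-2. Scheduled 26%. Quintara agreement on 17-1-3: 17-2-2-2 not covered. → 26%.
Sum: 3% + 28% + 26% = 57%.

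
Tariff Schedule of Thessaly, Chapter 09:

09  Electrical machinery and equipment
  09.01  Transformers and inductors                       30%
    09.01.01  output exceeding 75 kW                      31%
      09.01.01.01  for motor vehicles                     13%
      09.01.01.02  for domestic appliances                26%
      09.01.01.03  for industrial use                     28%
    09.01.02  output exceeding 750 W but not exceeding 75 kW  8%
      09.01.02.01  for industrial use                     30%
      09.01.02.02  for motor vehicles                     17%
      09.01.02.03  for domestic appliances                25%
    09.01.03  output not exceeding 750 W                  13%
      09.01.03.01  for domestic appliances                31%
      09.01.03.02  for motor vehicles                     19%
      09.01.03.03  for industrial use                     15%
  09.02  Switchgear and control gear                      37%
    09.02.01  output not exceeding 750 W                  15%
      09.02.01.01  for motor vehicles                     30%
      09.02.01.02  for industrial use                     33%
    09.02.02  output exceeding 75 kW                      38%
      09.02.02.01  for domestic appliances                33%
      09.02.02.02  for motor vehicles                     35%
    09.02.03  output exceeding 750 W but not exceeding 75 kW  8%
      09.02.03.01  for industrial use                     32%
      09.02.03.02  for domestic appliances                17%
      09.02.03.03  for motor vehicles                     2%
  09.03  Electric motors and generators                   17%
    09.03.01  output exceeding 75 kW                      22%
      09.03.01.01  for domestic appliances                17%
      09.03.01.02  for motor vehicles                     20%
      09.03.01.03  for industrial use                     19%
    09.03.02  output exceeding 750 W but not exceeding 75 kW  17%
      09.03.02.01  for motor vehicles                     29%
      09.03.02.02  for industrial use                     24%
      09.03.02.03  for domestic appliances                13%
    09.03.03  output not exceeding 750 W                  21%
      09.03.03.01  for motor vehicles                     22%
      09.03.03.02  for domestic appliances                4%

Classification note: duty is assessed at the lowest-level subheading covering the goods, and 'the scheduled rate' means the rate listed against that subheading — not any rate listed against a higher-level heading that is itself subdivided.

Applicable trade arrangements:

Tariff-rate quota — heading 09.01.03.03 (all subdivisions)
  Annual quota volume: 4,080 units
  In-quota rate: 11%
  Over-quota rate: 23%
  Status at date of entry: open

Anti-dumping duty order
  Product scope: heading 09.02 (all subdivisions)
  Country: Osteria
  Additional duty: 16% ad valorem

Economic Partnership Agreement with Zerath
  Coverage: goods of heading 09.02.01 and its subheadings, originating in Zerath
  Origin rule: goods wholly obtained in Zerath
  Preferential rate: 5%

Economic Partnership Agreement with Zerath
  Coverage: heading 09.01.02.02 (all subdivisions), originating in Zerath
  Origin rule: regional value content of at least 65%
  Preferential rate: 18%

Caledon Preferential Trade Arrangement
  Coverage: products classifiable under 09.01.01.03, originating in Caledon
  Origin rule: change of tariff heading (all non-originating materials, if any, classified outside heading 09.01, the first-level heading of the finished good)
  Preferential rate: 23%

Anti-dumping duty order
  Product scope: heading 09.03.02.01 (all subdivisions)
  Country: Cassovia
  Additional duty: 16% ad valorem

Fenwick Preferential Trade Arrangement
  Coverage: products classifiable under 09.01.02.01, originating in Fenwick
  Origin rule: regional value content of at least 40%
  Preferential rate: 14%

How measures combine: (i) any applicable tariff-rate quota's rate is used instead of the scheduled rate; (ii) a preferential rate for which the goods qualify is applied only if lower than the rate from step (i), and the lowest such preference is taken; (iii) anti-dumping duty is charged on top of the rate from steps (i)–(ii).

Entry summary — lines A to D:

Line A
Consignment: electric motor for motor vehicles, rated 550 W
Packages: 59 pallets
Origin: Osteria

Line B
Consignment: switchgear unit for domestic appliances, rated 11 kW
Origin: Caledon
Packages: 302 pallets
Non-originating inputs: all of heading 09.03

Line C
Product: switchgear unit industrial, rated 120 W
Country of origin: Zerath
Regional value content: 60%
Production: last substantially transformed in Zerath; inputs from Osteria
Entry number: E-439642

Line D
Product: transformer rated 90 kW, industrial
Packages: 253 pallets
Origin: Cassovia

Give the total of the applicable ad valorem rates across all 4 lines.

Line A: electric motor → 09.03; rated 550 W → 09.03.03; for motor vehicles → 09.03.03.01. Scheduled 22%. No special measure applies. → 22%.
Line B: switchgear unit → 09.02; rated 11 kW → 09.02.03; for domestic appliances → 09.02.03.02. Scheduled 17%. Caledon agreement on 09.01.01.03: 09.02.03.02 not covered. → 17%.
Line C: switchgear unit → 09.02; rated 120 W → 09.02.01; industrial → 09.02.01.02. Scheduled 33%. Zerath agreement on 09.02.01: not wholly obtained; Zerath agreement on 09.01.02.02: 09.02.01.02 not covered. → 33%.
Line D: transformer → 09.01; rated 90 kW → 09.01.01; industrial → 09.01.01.03. Scheduled 28%. No special measure applies. → 28%.
Sum: 22% + 17% + 33% + 28% = 100%.

100%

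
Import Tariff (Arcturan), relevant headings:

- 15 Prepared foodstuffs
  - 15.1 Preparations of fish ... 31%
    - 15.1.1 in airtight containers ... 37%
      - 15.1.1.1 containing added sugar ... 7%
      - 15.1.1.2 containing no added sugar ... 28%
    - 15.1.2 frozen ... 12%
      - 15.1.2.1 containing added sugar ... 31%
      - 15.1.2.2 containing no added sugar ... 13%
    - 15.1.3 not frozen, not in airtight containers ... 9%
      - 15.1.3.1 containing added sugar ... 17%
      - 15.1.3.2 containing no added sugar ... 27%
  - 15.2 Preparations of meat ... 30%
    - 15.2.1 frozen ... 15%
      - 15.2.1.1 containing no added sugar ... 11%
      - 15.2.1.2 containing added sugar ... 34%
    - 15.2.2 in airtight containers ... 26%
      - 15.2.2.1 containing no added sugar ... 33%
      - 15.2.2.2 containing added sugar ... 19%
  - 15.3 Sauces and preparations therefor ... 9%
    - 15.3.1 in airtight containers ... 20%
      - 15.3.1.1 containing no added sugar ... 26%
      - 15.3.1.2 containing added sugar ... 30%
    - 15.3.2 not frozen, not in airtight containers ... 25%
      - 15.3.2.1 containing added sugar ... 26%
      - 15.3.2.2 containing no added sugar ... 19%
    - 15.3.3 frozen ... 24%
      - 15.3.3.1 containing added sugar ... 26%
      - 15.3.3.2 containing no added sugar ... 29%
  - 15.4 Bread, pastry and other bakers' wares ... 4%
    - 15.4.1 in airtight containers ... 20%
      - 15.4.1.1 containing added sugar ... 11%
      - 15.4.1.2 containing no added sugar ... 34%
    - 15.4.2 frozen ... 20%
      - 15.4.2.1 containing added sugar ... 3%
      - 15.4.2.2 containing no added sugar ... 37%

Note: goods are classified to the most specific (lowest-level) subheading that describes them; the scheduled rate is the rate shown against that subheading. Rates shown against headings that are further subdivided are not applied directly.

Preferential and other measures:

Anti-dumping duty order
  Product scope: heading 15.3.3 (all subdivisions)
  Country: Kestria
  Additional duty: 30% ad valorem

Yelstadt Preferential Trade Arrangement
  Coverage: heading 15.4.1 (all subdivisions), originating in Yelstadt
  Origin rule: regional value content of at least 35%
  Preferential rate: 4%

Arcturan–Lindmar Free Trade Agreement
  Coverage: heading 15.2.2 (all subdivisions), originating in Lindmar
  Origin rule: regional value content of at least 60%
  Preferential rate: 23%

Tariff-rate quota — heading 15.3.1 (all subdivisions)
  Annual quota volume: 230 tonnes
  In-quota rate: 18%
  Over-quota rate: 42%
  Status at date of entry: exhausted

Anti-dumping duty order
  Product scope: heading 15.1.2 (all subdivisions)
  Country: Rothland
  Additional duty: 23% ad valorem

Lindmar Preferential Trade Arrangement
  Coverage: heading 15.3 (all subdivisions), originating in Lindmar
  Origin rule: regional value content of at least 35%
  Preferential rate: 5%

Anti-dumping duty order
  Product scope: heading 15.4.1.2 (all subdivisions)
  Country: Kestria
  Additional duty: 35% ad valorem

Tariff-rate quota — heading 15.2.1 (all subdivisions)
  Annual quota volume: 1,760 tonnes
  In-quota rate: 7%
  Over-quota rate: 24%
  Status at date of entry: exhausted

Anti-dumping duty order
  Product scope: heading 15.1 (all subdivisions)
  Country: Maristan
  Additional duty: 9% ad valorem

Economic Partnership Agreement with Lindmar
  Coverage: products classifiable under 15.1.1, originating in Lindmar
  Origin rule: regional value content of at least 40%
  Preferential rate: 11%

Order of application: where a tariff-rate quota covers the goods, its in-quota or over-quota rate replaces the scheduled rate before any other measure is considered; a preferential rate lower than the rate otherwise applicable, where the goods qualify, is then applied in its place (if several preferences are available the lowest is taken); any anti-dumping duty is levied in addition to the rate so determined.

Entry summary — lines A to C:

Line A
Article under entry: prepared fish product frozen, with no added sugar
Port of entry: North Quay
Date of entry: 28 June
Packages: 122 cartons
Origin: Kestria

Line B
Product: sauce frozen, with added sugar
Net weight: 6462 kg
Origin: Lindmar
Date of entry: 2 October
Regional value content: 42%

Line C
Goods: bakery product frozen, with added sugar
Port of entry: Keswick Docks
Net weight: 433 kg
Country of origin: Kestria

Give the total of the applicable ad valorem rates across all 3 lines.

21%

Line A: prepared fish product → 15.1; frozen → 15.1.2; with no added sugar → 15.1.2.2. Scheduled 13%. No special measure applies. → 13%.
Line B: sauce → 15.3; frozen → 15.3.3; with added sugar → 15.3.3.1. Scheduled 26%. Lindmar agreement on 15.2.2: 15.3.3.1 not covered; Lindmar agreement on 15.3: RVC ≥ 35% → 5% available; Lindmar agreement on 15.1.1: 15.3.3.1 not covered; preferential 5%. → 5%.
Line C: bakery product → 15.4; frozen → 15.4.2; with added sugar → 15.4.2.1. Scheduled 3%. No special measure applies. → 3%.
Sum: 13% + 5% + 3% = 21%.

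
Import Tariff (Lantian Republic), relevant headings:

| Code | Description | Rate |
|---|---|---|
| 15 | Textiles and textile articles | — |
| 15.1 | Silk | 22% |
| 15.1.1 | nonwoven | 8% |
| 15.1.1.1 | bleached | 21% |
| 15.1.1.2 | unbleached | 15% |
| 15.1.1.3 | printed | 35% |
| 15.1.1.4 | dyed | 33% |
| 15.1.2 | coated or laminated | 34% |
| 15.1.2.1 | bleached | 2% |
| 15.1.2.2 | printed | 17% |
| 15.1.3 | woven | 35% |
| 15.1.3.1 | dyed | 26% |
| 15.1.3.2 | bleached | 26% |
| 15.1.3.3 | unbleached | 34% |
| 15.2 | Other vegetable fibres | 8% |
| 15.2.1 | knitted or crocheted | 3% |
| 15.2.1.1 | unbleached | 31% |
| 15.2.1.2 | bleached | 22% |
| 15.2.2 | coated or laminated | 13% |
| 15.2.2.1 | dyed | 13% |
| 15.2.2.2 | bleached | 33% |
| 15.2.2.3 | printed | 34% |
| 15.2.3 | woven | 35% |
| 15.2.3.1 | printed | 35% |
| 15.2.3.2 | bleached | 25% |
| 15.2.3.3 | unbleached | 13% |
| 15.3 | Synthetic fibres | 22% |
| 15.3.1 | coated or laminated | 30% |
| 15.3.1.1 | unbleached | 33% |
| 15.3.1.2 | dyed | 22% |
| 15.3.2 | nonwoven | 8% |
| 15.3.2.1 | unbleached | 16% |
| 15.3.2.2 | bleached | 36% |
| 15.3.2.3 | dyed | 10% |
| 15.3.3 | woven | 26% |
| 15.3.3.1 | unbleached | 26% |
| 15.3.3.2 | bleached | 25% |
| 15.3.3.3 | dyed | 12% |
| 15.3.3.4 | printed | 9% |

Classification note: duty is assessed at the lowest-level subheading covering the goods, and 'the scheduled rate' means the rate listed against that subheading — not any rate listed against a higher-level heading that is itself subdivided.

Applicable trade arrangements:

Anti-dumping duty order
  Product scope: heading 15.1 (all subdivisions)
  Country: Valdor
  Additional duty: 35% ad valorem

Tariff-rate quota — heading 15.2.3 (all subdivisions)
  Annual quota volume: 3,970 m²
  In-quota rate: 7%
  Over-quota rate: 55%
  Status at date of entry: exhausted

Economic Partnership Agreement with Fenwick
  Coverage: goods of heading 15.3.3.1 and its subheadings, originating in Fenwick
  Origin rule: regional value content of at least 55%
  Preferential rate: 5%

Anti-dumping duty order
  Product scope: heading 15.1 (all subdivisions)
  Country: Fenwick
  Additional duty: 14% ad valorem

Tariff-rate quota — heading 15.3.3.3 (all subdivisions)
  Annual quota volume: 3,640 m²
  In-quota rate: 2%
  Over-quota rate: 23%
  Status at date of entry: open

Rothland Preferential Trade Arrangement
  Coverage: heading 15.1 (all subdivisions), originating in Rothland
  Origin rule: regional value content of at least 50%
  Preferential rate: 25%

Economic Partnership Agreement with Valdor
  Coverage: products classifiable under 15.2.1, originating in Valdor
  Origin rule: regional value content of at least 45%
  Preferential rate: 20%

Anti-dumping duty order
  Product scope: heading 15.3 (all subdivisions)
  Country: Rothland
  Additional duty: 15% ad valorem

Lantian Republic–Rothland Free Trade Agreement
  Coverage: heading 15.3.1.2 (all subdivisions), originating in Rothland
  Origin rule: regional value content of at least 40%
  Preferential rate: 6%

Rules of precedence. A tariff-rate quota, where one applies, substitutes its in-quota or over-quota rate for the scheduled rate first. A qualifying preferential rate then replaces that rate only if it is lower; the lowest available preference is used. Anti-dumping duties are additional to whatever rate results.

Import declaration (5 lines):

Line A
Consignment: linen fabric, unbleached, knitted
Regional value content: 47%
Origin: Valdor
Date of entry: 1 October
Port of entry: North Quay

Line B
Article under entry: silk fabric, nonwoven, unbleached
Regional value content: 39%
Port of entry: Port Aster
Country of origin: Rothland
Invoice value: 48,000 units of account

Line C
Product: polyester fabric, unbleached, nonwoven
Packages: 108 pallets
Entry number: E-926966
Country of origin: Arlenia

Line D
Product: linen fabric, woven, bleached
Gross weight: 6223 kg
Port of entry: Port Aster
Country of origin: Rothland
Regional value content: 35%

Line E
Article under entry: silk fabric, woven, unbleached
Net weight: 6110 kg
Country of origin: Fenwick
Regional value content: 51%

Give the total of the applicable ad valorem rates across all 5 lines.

Line A: linen → 15.2; knitted → 15.2.1; unbleached → 15.2.1.1. Scheduled 31%. Valdor agreement on 15.2.1: RVC ≥ 45% → 20% available; preferential 20%. → 20%.
Line B: silk → 15.1; nonwoven → 15.1.1; unbleached → 15.1.1.2. Scheduled 15%. Rothland agreement on 15.1: RVC < 50%; Rothland agreement on 15.3.1.2: 15.1.1.2 not covered. → 15%.
Line C: polyester → 15.3; nonwoven → 15.3.2; unbleached → 15.3.2.1. Scheduled 16%. No special measure applies. → 16%.
Line D: linen → 15.2; woven → 15.2.3; bleached → 15.2.3.2. Scheduled 25%. quota on 15.2.3 exhausted → over-quota 55%; Rothland agreement on 15.1: 15.2.3.2 not covered; Rothland agreement on 15.3.1.2: 15.2.3.2 not covered. → 55%.
Line E: silk → 15.1; woven → 15.1.3; unbleached → 15.1.3.3. Scheduled 34%. Fenwick agreement on 15.3.3.1: 15.1.3.3 not covered; anti-dumping (Fenwick, 15.1): +14%; total 34% + 14% = 48%. → 48%.
Sum: 20% + 15% + 16% + 55% + 48% = 154%.

154%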